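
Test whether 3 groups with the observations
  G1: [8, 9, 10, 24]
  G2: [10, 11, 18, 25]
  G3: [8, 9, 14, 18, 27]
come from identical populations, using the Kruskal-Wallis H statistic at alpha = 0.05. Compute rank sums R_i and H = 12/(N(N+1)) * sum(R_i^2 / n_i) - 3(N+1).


Step 1: Combine all N = 13 observations and assign midranks.
sorted (value, group, rank): (8,G1,1.5), (8,G3,1.5), (9,G1,3.5), (9,G3,3.5), (10,G1,5.5), (10,G2,5.5), (11,G2,7), (14,G3,8), (18,G2,9.5), (18,G3,9.5), (24,G1,11), (25,G2,12), (27,G3,13)
Step 2: Sum ranks within each group.
R_1 = 21.5 (n_1 = 4)
R_2 = 34 (n_2 = 4)
R_3 = 35.5 (n_3 = 5)
Step 3: H = 12/(N(N+1)) * sum(R_i^2/n_i) - 3(N+1)
     = 12/(13*14) * (21.5^2/4 + 34^2/4 + 35.5^2/5) - 3*14
     = 0.065934 * 656.612 - 42
     = 1.293132.
Step 4: Ties present; correction factor C = 1 - 24/(13^3 - 13) = 0.989011. Corrected H = 1.293132 / 0.989011 = 1.307500.
Step 5: Under H0, H ~ chi^2(2); p-value = 0.520092.
Step 6: alpha = 0.05. fail to reject H0.

H = 1.3075, df = 2, p = 0.520092, fail to reject H0.


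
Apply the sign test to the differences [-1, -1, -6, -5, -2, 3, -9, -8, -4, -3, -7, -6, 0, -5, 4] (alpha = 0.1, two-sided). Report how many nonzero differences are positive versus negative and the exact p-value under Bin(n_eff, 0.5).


Step 1: Discard zero differences. Original n = 15; n_eff = number of nonzero differences = 14.
Nonzero differences (with sign): -1, -1, -6, -5, -2, +3, -9, -8, -4, -3, -7, -6, -5, +4
Step 2: Count signs: positive = 2, negative = 12.
Step 3: Under H0: P(positive) = 0.5, so the number of positives S ~ Bin(14, 0.5).
Step 4: Two-sided exact p-value = sum of Bin(14,0.5) probabilities at or below the observed probability = 0.012939.
Step 5: alpha = 0.1. reject H0.

n_eff = 14, pos = 2, neg = 12, p = 0.012939, reject H0.


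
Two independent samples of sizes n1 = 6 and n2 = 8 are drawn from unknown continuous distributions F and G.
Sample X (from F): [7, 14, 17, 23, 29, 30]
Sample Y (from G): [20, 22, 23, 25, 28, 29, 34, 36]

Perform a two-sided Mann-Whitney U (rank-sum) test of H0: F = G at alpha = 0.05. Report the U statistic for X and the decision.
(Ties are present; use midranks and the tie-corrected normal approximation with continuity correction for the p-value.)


Step 1: Combine and sort all 14 observations; assign midranks.
sorted (value, group): (7,X), (14,X), (17,X), (20,Y), (22,Y), (23,X), (23,Y), (25,Y), (28,Y), (29,X), (29,Y), (30,X), (34,Y), (36,Y)
ranks: 7->1, 14->2, 17->3, 20->4, 22->5, 23->6.5, 23->6.5, 25->8, 28->9, 29->10.5, 29->10.5, 30->12, 34->13, 36->14
Step 2: Rank sum for X: R1 = 1 + 2 + 3 + 6.5 + 10.5 + 12 = 35.
Step 3: U_X = R1 - n1(n1+1)/2 = 35 - 6*7/2 = 35 - 21 = 14.
       U_Y = n1*n2 - U_X = 48 - 14 = 34.
Step 4: Ties are present, so use the tie-corrected normal approximation (with continuity correction) for the p-value.
Step 5: p-value = 0.219016; compare to alpha = 0.05. fail to reject H0.

U_X = 14, p = 0.219016, fail to reject H0 at alpha = 0.05.


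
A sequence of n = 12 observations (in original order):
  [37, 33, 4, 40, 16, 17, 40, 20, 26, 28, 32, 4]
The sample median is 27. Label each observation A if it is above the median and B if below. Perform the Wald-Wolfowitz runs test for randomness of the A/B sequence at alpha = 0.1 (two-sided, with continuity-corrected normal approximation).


Step 1: Compute median = 27; label A = above, B = below.
Labels in order: AABABBABBAAB  (n_A = 6, n_B = 6)
Step 2: Count runs R = 8.
Step 3: Under H0 (random ordering), E[R] = 2*n_A*n_B/(n_A+n_B) + 1 = 2*6*6/12 + 1 = 7.0000.
        Var[R] = 2*n_A*n_B*(2*n_A*n_B - n_A - n_B) / ((n_A+n_B)^2 * (n_A+n_B-1)) = 4320/1584 = 2.7273.
        SD[R] = 1.6514.
Step 4: Continuity-corrected z = (R - 0.5 - E[R]) / SD[R] = (8 - 0.5 - 7.0000) / 1.6514 = 0.3028.
Step 5: Two-sided p-value via normal approximation = 2*(1 - Phi(|z|)) = 0.762069.
Step 6: alpha = 0.1. fail to reject H0.

R = 8, z = 0.3028, p = 0.762069, fail to reject H0.


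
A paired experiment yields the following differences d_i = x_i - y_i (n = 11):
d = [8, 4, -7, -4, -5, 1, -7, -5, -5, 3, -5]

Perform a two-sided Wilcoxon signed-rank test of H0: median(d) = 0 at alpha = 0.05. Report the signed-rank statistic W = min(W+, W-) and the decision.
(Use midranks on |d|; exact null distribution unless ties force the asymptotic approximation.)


Step 1: Drop any zero differences (none here) and take |d_i|.
|d| = [8, 4, 7, 4, 5, 1, 7, 5, 5, 3, 5]
Step 2: Midrank |d_i| (ties get averaged ranks).
ranks: |8|->11, |4|->3.5, |7|->9.5, |4|->3.5, |5|->6.5, |1|->1, |7|->9.5, |5|->6.5, |5|->6.5, |3|->2, |5|->6.5
Step 3: Attach original signs; sum ranks with positive sign and with negative sign.
W+ = 11 + 3.5 + 1 + 2 = 17.5
W- = 9.5 + 3.5 + 6.5 + 9.5 + 6.5 + 6.5 + 6.5 = 48.5
(Check: W+ + W- = 66 should equal n(n+1)/2 = 66.)
Step 4: Test statistic W = min(W+, W-) = 17.5.
Step 5: Ties in |d|, so use the tie-corrected normal approximation.
        E[W] = n(n+1)/4 = 11*12/4 = 33.
        Tie groups: |d|=4 (t=2), |d|=5 (t=4), |d|=7 (t=2); sum(t^3 - t) = 72.
        Var[W] = n(n+1)(2n+1)/24 - sum(t^3-t)/48 = 3036/24 - 72/48 = 125.
        z = (W - E[W]) / sqrt(Var[W]) = (17.5 - 33) / 11.1803 = -1.3864.
        Two-sided p = 2*Phi(z) = 0.165636.
Step 6: alpha = 0.05. fail to reject H0.

W+ = 17.5, W- = 48.5, W = min = 17.5, p = 0.165636, fail to reject H0.


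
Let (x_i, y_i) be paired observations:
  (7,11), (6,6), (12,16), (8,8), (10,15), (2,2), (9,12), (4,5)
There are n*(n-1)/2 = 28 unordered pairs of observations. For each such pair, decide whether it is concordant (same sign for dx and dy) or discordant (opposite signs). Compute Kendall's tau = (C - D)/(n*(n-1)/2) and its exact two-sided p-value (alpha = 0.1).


Step 1: Enumerate the 28 unordered pairs (i,j) with i<j and classify each by sign(x_j-x_i) * sign(y_j-y_i).
  (1,2):dx=-1,dy=-5->C; (1,3):dx=+5,dy=+5->C; (1,4):dx=+1,dy=-3->D; (1,5):dx=+3,dy=+4->C
  (1,6):dx=-5,dy=-9->C; (1,7):dx=+2,dy=+1->C; (1,8):dx=-3,dy=-6->C; (2,3):dx=+6,dy=+10->C
  (2,4):dx=+2,dy=+2->C; (2,5):dx=+4,dy=+9->C; (2,6):dx=-4,dy=-4->C; (2,7):dx=+3,dy=+6->C
  (2,8):dx=-2,dy=-1->C; (3,4):dx=-4,dy=-8->C; (3,5):dx=-2,dy=-1->C; (3,6):dx=-10,dy=-14->C
  (3,7):dx=-3,dy=-4->C; (3,8):dx=-8,dy=-11->C; (4,5):dx=+2,dy=+7->C; (4,6):dx=-6,dy=-6->C
  (4,7):dx=+1,dy=+4->C; (4,8):dx=-4,dy=-3->C; (5,6):dx=-8,dy=-13->C; (5,7):dx=-1,dy=-3->C
  (5,8):dx=-6,dy=-10->C; (6,7):dx=+7,dy=+10->C; (6,8):dx=+2,dy=+3->C; (7,8):dx=-5,dy=-7->C
Step 2: C = 27, D = 1, total pairs = 28.
Step 3: tau = (C - D)/(n(n-1)/2) = (27 - 1)/28 = 0.928571.
Step 4: Exact two-sided p-value (enumerate n! = 40320 permutations of y under H0): p = 0.000397.
Step 5: alpha = 0.1. reject H0.

tau_b = 0.9286 (C=27, D=1), p = 0.000397, reject H0.


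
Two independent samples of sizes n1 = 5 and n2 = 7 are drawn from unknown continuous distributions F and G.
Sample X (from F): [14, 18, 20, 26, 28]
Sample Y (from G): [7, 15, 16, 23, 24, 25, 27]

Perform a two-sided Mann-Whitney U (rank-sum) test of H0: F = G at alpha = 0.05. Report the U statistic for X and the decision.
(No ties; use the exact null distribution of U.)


Step 1: Combine and sort all 12 observations; assign midranks.
sorted (value, group): (7,Y), (14,X), (15,Y), (16,Y), (18,X), (20,X), (23,Y), (24,Y), (25,Y), (26,X), (27,Y), (28,X)
ranks: 7->1, 14->2, 15->3, 16->4, 18->5, 20->6, 23->7, 24->8, 25->9, 26->10, 27->11, 28->12
Step 2: Rank sum for X: R1 = 2 + 5 + 6 + 10 + 12 = 35.
Step 3: U_X = R1 - n1(n1+1)/2 = 35 - 5*6/2 = 35 - 15 = 20.
       U_Y = n1*n2 - U_X = 35 - 20 = 15.
Step 4: No ties, so the exact null distribution of U (based on enumerating the C(12,5) = 792 equally likely rank assignments) gives the two-sided p-value.
Step 5: p-value = 0.755051; compare to alpha = 0.05. fail to reject H0.

U_X = 20, p = 0.755051, fail to reject H0 at alpha = 0.05.


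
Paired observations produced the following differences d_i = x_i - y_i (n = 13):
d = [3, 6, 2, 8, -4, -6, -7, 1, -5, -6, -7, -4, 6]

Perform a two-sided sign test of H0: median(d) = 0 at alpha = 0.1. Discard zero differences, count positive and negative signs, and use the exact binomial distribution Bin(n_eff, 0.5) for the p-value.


Step 1: Discard zero differences. Original n = 13; n_eff = number of nonzero differences = 13.
Nonzero differences (with sign): +3, +6, +2, +8, -4, -6, -7, +1, -5, -6, -7, -4, +6
Step 2: Count signs: positive = 6, negative = 7.
Step 3: Under H0: P(positive) = 0.5, so the number of positives S ~ Bin(13, 0.5).
Step 4: Two-sided exact p-value = sum of Bin(13,0.5) probabilities at or below the observed probability = 1.000000.
Step 5: alpha = 0.1. fail to reject H0.

n_eff = 13, pos = 6, neg = 7, p = 1.000000, fail to reject H0.


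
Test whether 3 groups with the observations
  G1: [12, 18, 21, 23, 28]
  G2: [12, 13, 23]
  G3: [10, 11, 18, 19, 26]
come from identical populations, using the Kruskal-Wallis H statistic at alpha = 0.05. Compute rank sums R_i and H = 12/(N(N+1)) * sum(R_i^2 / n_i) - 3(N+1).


Step 1: Combine all N = 13 observations and assign midranks.
sorted (value, group, rank): (10,G3,1), (11,G3,2), (12,G1,3.5), (12,G2,3.5), (13,G2,5), (18,G1,6.5), (18,G3,6.5), (19,G3,8), (21,G1,9), (23,G1,10.5), (23,G2,10.5), (26,G3,12), (28,G1,13)
Step 2: Sum ranks within each group.
R_1 = 42.5 (n_1 = 5)
R_2 = 19 (n_2 = 3)
R_3 = 29.5 (n_3 = 5)
Step 3: H = 12/(N(N+1)) * sum(R_i^2/n_i) - 3(N+1)
     = 12/(13*14) * (42.5^2/5 + 19^2/3 + 29.5^2/5) - 3*14
     = 0.065934 * 655.633 - 42
     = 1.228571.
Step 4: Ties present; correction factor C = 1 - 18/(13^3 - 13) = 0.991758. Corrected H = 1.228571 / 0.991758 = 1.238781.
Step 5: Under H0, H ~ chi^2(2); p-value = 0.538272.
Step 6: alpha = 0.05. fail to reject H0.

H = 1.2388, df = 2, p = 0.538272, fail to reject H0.


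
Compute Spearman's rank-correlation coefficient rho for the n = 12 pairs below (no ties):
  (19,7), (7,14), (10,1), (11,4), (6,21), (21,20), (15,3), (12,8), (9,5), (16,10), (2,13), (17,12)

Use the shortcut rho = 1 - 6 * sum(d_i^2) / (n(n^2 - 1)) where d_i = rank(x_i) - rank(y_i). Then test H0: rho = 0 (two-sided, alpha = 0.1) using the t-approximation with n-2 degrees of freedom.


Step 1: Rank x and y separately (midranks; no ties here).
rank(x): 19->11, 7->3, 10->5, 11->6, 6->2, 21->12, 15->8, 12->7, 9->4, 16->9, 2->1, 17->10
rank(y): 7->5, 14->10, 1->1, 4->3, 21->12, 20->11, 3->2, 8->6, 5->4, 10->7, 13->9, 12->8
Step 2: d_i = R_x(i) - R_y(i); compute d_i^2.
  (11-5)^2=36, (3-10)^2=49, (5-1)^2=16, (6-3)^2=9, (2-12)^2=100, (12-11)^2=1, (8-2)^2=36, (7-6)^2=1, (4-4)^2=0, (9-7)^2=4, (1-9)^2=64, (10-8)^2=4
sum(d^2) = 320.
Step 3: rho = 1 - 6*320 / (12*(12^2 - 1)) = 1 - 1920/1716 = -0.118881.
Step 4: Under H0, t = rho * sqrt((n-2)/(1-rho^2)) = -0.3786 ~ t(10).
Step 5: Two-sided p-value from the t-distribution with 10 df = 0.712884.
Step 6: alpha = 0.1. fail to reject H0.

rho = -0.1189, p = 0.712884, fail to reject H0 at alpha = 0.1.


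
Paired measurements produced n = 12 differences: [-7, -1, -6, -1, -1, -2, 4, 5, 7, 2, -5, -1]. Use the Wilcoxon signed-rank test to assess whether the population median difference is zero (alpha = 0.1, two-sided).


Step 1: Drop any zero differences (none here) and take |d_i|.
|d| = [7, 1, 6, 1, 1, 2, 4, 5, 7, 2, 5, 1]
Step 2: Midrank |d_i| (ties get averaged ranks).
ranks: |7|->11.5, |1|->2.5, |6|->10, |1|->2.5, |1|->2.5, |2|->5.5, |4|->7, |5|->8.5, |7|->11.5, |2|->5.5, |5|->8.5, |1|->2.5
Step 3: Attach original signs; sum ranks with positive sign and with negative sign.
W+ = 7 + 8.5 + 11.5 + 5.5 = 32.5
W- = 11.5 + 2.5 + 10 + 2.5 + 2.5 + 5.5 + 8.5 + 2.5 = 45.5
(Check: W+ + W- = 78 should equal n(n+1)/2 = 78.)
Step 4: Test statistic W = min(W+, W-) = 32.5.
Step 5: Ties in |d|, so use the tie-corrected normal approximation.
        E[W] = n(n+1)/4 = 12*13/4 = 39.
        Tie groups: |d|=1 (t=4), |d|=2 (t=2), |d|=5 (t=2), |d|=7 (t=2); sum(t^3 - t) = 78.
        Var[W] = n(n+1)(2n+1)/24 - sum(t^3-t)/48 = 3900/24 - 78/48 = 160.875.
        z = (W - E[W]) / sqrt(Var[W]) = (32.5 - 39) / 12.6837 = -0.5125.
        Two-sided p = 2*Phi(z) = 0.608322.
Step 6: alpha = 0.1. fail to reject H0.

W+ = 32.5, W- = 45.5, W = min = 32.5, p = 0.608322, fail to reject H0.


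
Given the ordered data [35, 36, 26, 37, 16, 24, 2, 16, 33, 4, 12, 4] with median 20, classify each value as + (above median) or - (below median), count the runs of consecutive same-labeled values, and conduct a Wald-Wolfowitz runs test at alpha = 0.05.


Step 1: Compute median = 20; label A = above, B = below.
Labels in order: AAAABABBABBB  (n_A = 6, n_B = 6)
Step 2: Count runs R = 6.
Step 3: Under H0 (random ordering), E[R] = 2*n_A*n_B/(n_A+n_B) + 1 = 2*6*6/12 + 1 = 7.0000.
        Var[R] = 2*n_A*n_B*(2*n_A*n_B - n_A - n_B) / ((n_A+n_B)^2 * (n_A+n_B-1)) = 4320/1584 = 2.7273.
        SD[R] = 1.6514.
Step 4: Continuity-corrected z = (R + 0.5 - E[R]) / SD[R] = (6 + 0.5 - 7.0000) / 1.6514 = -0.3028.
Step 5: Two-sided p-value via normal approximation = 2*(1 - Phi(|z|)) = 0.762069.
Step 6: alpha = 0.05. fail to reject H0.

R = 6, z = -0.3028, p = 0.762069, fail to reject H0.


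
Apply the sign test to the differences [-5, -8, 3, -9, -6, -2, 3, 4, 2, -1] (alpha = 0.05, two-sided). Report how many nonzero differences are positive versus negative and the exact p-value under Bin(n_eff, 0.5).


Step 1: Discard zero differences. Original n = 10; n_eff = number of nonzero differences = 10.
Nonzero differences (with sign): -5, -8, +3, -9, -6, -2, +3, +4, +2, -1
Step 2: Count signs: positive = 4, negative = 6.
Step 3: Under H0: P(positive) = 0.5, so the number of positives S ~ Bin(10, 0.5).
Step 4: Two-sided exact p-value = sum of Bin(10,0.5) probabilities at or below the observed probability = 0.753906.
Step 5: alpha = 0.05. fail to reject H0.

n_eff = 10, pos = 4, neg = 6, p = 0.753906, fail to reject H0.


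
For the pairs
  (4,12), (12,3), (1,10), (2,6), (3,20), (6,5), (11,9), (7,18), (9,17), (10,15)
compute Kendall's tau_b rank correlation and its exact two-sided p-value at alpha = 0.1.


Step 1: Enumerate the 45 unordered pairs (i,j) with i<j and classify each by sign(x_j-x_i) * sign(y_j-y_i).
  (1,2):dx=+8,dy=-9->D; (1,3):dx=-3,dy=-2->C; (1,4):dx=-2,dy=-6->C; (1,5):dx=-1,dy=+8->D
  (1,6):dx=+2,dy=-7->D; (1,7):dx=+7,dy=-3->D; (1,8):dx=+3,dy=+6->C; (1,9):dx=+5,dy=+5->C
  (1,10):dx=+6,dy=+3->C; (2,3):dx=-11,dy=+7->D; (2,4):dx=-10,dy=+3->D; (2,5):dx=-9,dy=+17->D
  (2,6):dx=-6,dy=+2->D; (2,7):dx=-1,dy=+6->D; (2,8):dx=-5,dy=+15->D; (2,9):dx=-3,dy=+14->D
  (2,10):dx=-2,dy=+12->D; (3,4):dx=+1,dy=-4->D; (3,5):dx=+2,dy=+10->C; (3,6):dx=+5,dy=-5->D
  (3,7):dx=+10,dy=-1->D; (3,8):dx=+6,dy=+8->C; (3,9):dx=+8,dy=+7->C; (3,10):dx=+9,dy=+5->C
  (4,5):dx=+1,dy=+14->C; (4,6):dx=+4,dy=-1->D; (4,7):dx=+9,dy=+3->C; (4,8):dx=+5,dy=+12->C
  (4,9):dx=+7,dy=+11->C; (4,10):dx=+8,dy=+9->C; (5,6):dx=+3,dy=-15->D; (5,7):dx=+8,dy=-11->D
  (5,8):dx=+4,dy=-2->D; (5,9):dx=+6,dy=-3->D; (5,10):dx=+7,dy=-5->D; (6,7):dx=+5,dy=+4->C
  (6,8):dx=+1,dy=+13->C; (6,9):dx=+3,dy=+12->C; (6,10):dx=+4,dy=+10->C; (7,8):dx=-4,dy=+9->D
  (7,9):dx=-2,dy=+8->D; (7,10):dx=-1,dy=+6->D; (8,9):dx=+2,dy=-1->D; (8,10):dx=+3,dy=-3->D
  (9,10):dx=+1,dy=-2->D
Step 2: C = 18, D = 27, total pairs = 45.
Step 3: tau = (C - D)/(n(n-1)/2) = (18 - 27)/45 = -0.200000.
Step 4: Exact two-sided p-value (enumerate n! = 3628800 permutations of y under H0): p = 0.484313.
Step 5: alpha = 0.1. fail to reject H0.

tau_b = -0.2000 (C=18, D=27), p = 0.484313, fail to reject H0.


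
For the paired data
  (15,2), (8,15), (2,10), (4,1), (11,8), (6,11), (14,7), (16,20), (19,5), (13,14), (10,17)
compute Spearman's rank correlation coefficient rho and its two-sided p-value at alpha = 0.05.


Step 1: Rank x and y separately (midranks; no ties here).
rank(x): 15->9, 8->4, 2->1, 4->2, 11->6, 6->3, 14->8, 16->10, 19->11, 13->7, 10->5
rank(y): 2->2, 15->9, 10->6, 1->1, 8->5, 11->7, 7->4, 20->11, 5->3, 14->8, 17->10
Step 2: d_i = R_x(i) - R_y(i); compute d_i^2.
  (9-2)^2=49, (4-9)^2=25, (1-6)^2=25, (2-1)^2=1, (6-5)^2=1, (3-7)^2=16, (8-4)^2=16, (10-11)^2=1, (11-3)^2=64, (7-8)^2=1, (5-10)^2=25
sum(d^2) = 224.
Step 3: rho = 1 - 6*224 / (11*(11^2 - 1)) = 1 - 1344/1320 = -0.018182.
Step 4: Under H0, t = rho * sqrt((n-2)/(1-rho^2)) = -0.0546 ~ t(9).
Step 5: Two-sided p-value from the t-distribution with 9 df = 0.957685.
Step 6: alpha = 0.05. fail to reject H0.

rho = -0.0182, p = 0.957685, fail to reject H0 at alpha = 0.05.


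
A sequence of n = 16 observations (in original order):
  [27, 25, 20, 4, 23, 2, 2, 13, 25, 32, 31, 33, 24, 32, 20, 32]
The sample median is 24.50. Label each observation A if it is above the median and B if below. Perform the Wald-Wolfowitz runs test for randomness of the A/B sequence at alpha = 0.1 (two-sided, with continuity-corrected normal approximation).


Step 1: Compute median = 24.50; label A = above, B = below.
Labels in order: AABBBBBBAAAABABA  (n_A = 8, n_B = 8)
Step 2: Count runs R = 7.
Step 3: Under H0 (random ordering), E[R] = 2*n_A*n_B/(n_A+n_B) + 1 = 2*8*8/16 + 1 = 9.0000.
        Var[R] = 2*n_A*n_B*(2*n_A*n_B - n_A - n_B) / ((n_A+n_B)^2 * (n_A+n_B-1)) = 14336/3840 = 3.7333.
        SD[R] = 1.9322.
Step 4: Continuity-corrected z = (R + 0.5 - E[R]) / SD[R] = (7 + 0.5 - 9.0000) / 1.9322 = -0.7763.
Step 5: Two-sided p-value via normal approximation = 2*(1 - Phi(|z|)) = 0.437558.
Step 6: alpha = 0.1. fail to reject H0.

R = 7, z = -0.7763, p = 0.437558, fail to reject H0.


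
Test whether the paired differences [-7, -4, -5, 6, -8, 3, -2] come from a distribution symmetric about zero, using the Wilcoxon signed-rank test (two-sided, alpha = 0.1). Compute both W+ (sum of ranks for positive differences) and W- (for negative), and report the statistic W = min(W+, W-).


Step 1: Drop any zero differences (none here) and take |d_i|.
|d| = [7, 4, 5, 6, 8, 3, 2]
Step 2: Midrank |d_i| (ties get averaged ranks).
ranks: |7|->6, |4|->3, |5|->4, |6|->5, |8|->7, |3|->2, |2|->1
Step 3: Attach original signs; sum ranks with positive sign and with negative sign.
W+ = 5 + 2 = 7
W- = 6 + 3 + 4 + 7 + 1 = 21
(Check: W+ + W- = 28 should equal n(n+1)/2 = 28.)
Step 4: Test statistic W = min(W+, W-) = 7.
Step 5: No ties, so the exact null distribution over the 2^7 = 128 sign assignments gives the two-sided p-value = 0.296875.
Step 6: alpha = 0.1. fail to reject H0.

W+ = 7, W- = 21, W = min = 7, p = 0.296875, fail to reject H0.


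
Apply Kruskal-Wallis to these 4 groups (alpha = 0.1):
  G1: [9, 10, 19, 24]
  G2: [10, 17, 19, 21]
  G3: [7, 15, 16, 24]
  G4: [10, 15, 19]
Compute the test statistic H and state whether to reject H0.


Step 1: Combine all N = 15 observations and assign midranks.
sorted (value, group, rank): (7,G3,1), (9,G1,2), (10,G1,4), (10,G2,4), (10,G4,4), (15,G3,6.5), (15,G4,6.5), (16,G3,8), (17,G2,9), (19,G1,11), (19,G2,11), (19,G4,11), (21,G2,13), (24,G1,14.5), (24,G3,14.5)
Step 2: Sum ranks within each group.
R_1 = 31.5 (n_1 = 4)
R_2 = 37 (n_2 = 4)
R_3 = 30 (n_3 = 4)
R_4 = 21.5 (n_4 = 3)
Step 3: H = 12/(N(N+1)) * sum(R_i^2/n_i) - 3(N+1)
     = 12/(15*16) * (31.5^2/4 + 37^2/4 + 30^2/4 + 21.5^2/3) - 3*16
     = 0.050000 * 969.396 - 48
     = 0.469792.
Step 4: Ties present; correction factor C = 1 - 60/(15^3 - 15) = 0.982143. Corrected H = 0.469792 / 0.982143 = 0.478333.
Step 5: Under H0, H ~ chi^2(3); p-value = 0.923625.
Step 6: alpha = 0.1. fail to reject H0.

H = 0.4783, df = 3, p = 0.923625, fail to reject H0.


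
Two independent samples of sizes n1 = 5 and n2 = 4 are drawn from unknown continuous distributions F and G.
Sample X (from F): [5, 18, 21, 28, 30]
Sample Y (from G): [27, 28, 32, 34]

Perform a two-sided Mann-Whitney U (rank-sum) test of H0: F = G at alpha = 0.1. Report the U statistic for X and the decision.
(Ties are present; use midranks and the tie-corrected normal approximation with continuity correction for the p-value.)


Step 1: Combine and sort all 9 observations; assign midranks.
sorted (value, group): (5,X), (18,X), (21,X), (27,Y), (28,X), (28,Y), (30,X), (32,Y), (34,Y)
ranks: 5->1, 18->2, 21->3, 27->4, 28->5.5, 28->5.5, 30->7, 32->8, 34->9
Step 2: Rank sum for X: R1 = 1 + 2 + 3 + 5.5 + 7 = 18.5.
Step 3: U_X = R1 - n1(n1+1)/2 = 18.5 - 5*6/2 = 18.5 - 15 = 3.5.
       U_Y = n1*n2 - U_X = 20 - 3.5 = 16.5.
Step 4: Ties are present, so use the tie-corrected normal approximation (with continuity correction) for the p-value.
Step 5: p-value = 0.139983; compare to alpha = 0.1. fail to reject H0.

U_X = 3.5, p = 0.139983, fail to reject H0 at alpha = 0.1.


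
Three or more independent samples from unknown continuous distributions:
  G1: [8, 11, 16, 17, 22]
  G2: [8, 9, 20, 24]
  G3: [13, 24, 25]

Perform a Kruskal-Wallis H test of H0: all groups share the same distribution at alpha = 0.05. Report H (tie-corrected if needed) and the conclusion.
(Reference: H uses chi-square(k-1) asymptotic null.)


Step 1: Combine all N = 12 observations and assign midranks.
sorted (value, group, rank): (8,G1,1.5), (8,G2,1.5), (9,G2,3), (11,G1,4), (13,G3,5), (16,G1,6), (17,G1,7), (20,G2,8), (22,G1,9), (24,G2,10.5), (24,G3,10.5), (25,G3,12)
Step 2: Sum ranks within each group.
R_1 = 27.5 (n_1 = 5)
R_2 = 23 (n_2 = 4)
R_3 = 27.5 (n_3 = 3)
Step 3: H = 12/(N(N+1)) * sum(R_i^2/n_i) - 3(N+1)
     = 12/(12*13) * (27.5^2/5 + 23^2/4 + 27.5^2/3) - 3*13
     = 0.076923 * 535.583 - 39
     = 2.198718.
Step 4: Ties present; correction factor C = 1 - 12/(12^3 - 12) = 0.993007. Corrected H = 2.198718 / 0.993007 = 2.214202.
Step 5: Under H0, H ~ chi^2(2); p-value = 0.330516.
Step 6: alpha = 0.05. fail to reject H0.

H = 2.2142, df = 2, p = 0.330516, fail to reject H0.


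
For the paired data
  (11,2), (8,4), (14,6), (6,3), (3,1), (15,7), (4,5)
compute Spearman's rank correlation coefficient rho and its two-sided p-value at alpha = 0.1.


Step 1: Rank x and y separately (midranks; no ties here).
rank(x): 11->5, 8->4, 14->6, 6->3, 3->1, 15->7, 4->2
rank(y): 2->2, 4->4, 6->6, 3->3, 1->1, 7->7, 5->5
Step 2: d_i = R_x(i) - R_y(i); compute d_i^2.
  (5-2)^2=9, (4-4)^2=0, (6-6)^2=0, (3-3)^2=0, (1-1)^2=0, (7-7)^2=0, (2-5)^2=9
sum(d^2) = 18.
Step 3: rho = 1 - 6*18 / (7*(7^2 - 1)) = 1 - 108/336 = 0.678571.
Step 4: Under H0, t = rho * sqrt((n-2)/(1-rho^2)) = 2.0657 ~ t(5).
Step 5: Two-sided p-value from the t-distribution with 5 df = 0.093750.
Step 6: alpha = 0.1. reject H0.

rho = 0.6786, p = 0.093750, reject H0 at alpha = 0.1.


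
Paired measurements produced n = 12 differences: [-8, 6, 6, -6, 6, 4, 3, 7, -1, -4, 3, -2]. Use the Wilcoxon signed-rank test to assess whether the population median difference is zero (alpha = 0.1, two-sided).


Step 1: Drop any zero differences (none here) and take |d_i|.
|d| = [8, 6, 6, 6, 6, 4, 3, 7, 1, 4, 3, 2]
Step 2: Midrank |d_i| (ties get averaged ranks).
ranks: |8|->12, |6|->8.5, |6|->8.5, |6|->8.5, |6|->8.5, |4|->5.5, |3|->3.5, |7|->11, |1|->1, |4|->5.5, |3|->3.5, |2|->2
Step 3: Attach original signs; sum ranks with positive sign and with negative sign.
W+ = 8.5 + 8.5 + 8.5 + 5.5 + 3.5 + 11 + 3.5 = 49
W- = 12 + 8.5 + 1 + 5.5 + 2 = 29
(Check: W+ + W- = 78 should equal n(n+1)/2 = 78.)
Step 4: Test statistic W = min(W+, W-) = 29.
Step 5: Ties in |d|, so use the tie-corrected normal approximation.
        E[W] = n(n+1)/4 = 12*13/4 = 39.
        Tie groups: |d|=3 (t=2), |d|=4 (t=2), |d|=6 (t=4); sum(t^3 - t) = 72.
        Var[W] = n(n+1)(2n+1)/24 - sum(t^3-t)/48 = 3900/24 - 72/48 = 161.
        z = (W - E[W]) / sqrt(Var[W]) = (29 - 39) / 12.6886 = -0.7881.
        Two-sided p = 2*Phi(z) = 0.430632.
Step 6: alpha = 0.1. fail to reject H0.

W+ = 49, W- = 29, W = min = 29, p = 0.430632, fail to reject H0.


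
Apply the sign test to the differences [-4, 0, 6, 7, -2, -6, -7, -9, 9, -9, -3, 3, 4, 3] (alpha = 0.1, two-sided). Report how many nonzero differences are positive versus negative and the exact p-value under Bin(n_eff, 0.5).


Step 1: Discard zero differences. Original n = 14; n_eff = number of nonzero differences = 13.
Nonzero differences (with sign): -4, +6, +7, -2, -6, -7, -9, +9, -9, -3, +3, +4, +3
Step 2: Count signs: positive = 6, negative = 7.
Step 3: Under H0: P(positive) = 0.5, so the number of positives S ~ Bin(13, 0.5).
Step 4: Two-sided exact p-value = sum of Bin(13,0.5) probabilities at or below the observed probability = 1.000000.
Step 5: alpha = 0.1. fail to reject H0.

n_eff = 13, pos = 6, neg = 7, p = 1.000000, fail to reject H0.


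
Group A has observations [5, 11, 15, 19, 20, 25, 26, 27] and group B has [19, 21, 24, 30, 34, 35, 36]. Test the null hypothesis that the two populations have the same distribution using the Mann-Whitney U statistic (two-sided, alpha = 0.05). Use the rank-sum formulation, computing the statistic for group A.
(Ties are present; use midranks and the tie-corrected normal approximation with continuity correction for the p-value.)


Step 1: Combine and sort all 15 observations; assign midranks.
sorted (value, group): (5,X), (11,X), (15,X), (19,X), (19,Y), (20,X), (21,Y), (24,Y), (25,X), (26,X), (27,X), (30,Y), (34,Y), (35,Y), (36,Y)
ranks: 5->1, 11->2, 15->3, 19->4.5, 19->4.5, 20->6, 21->7, 24->8, 25->9, 26->10, 27->11, 30->12, 34->13, 35->14, 36->15
Step 2: Rank sum for X: R1 = 1 + 2 + 3 + 4.5 + 6 + 9 + 10 + 11 = 46.5.
Step 3: U_X = R1 - n1(n1+1)/2 = 46.5 - 8*9/2 = 46.5 - 36 = 10.5.
       U_Y = n1*n2 - U_X = 56 - 10.5 = 45.5.
Step 4: Ties are present, so use the tie-corrected normal approximation (with continuity correction) for the p-value.
Step 5: p-value = 0.048939; compare to alpha = 0.05. reject H0.

U_X = 10.5, p = 0.048939, reject H0 at alpha = 0.05.


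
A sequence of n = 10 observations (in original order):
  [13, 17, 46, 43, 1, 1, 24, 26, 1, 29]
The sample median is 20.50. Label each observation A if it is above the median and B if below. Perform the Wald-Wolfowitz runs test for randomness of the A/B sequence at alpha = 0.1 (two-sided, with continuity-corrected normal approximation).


Step 1: Compute median = 20.50; label A = above, B = below.
Labels in order: BBAABBAABA  (n_A = 5, n_B = 5)
Step 2: Count runs R = 6.
Step 3: Under H0 (random ordering), E[R] = 2*n_A*n_B/(n_A+n_B) + 1 = 2*5*5/10 + 1 = 6.0000.
        Var[R] = 2*n_A*n_B*(2*n_A*n_B - n_A - n_B) / ((n_A+n_B)^2 * (n_A+n_B-1)) = 2000/900 = 2.2222.
        SD[R] = 1.4907.
Step 4: R = E[R], so z = 0 with no continuity correction.
Step 5: Two-sided p-value via normal approximation = 2*(1 - Phi(|z|)) = 1.000000.
Step 6: alpha = 0.1. fail to reject H0.

R = 6, z = 0.0000, p = 1.000000, fail to reject H0.


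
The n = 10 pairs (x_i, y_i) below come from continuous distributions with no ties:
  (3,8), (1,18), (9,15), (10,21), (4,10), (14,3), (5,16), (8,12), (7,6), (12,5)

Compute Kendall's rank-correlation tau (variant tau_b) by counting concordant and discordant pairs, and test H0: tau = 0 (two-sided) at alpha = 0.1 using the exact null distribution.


Step 1: Enumerate the 45 unordered pairs (i,j) with i<j and classify each by sign(x_j-x_i) * sign(y_j-y_i).
  (1,2):dx=-2,dy=+10->D; (1,3):dx=+6,dy=+7->C; (1,4):dx=+7,dy=+13->C; (1,5):dx=+1,dy=+2->C
  (1,6):dx=+11,dy=-5->D; (1,7):dx=+2,dy=+8->C; (1,8):dx=+5,dy=+4->C; (1,9):dx=+4,dy=-2->D
  (1,10):dx=+9,dy=-3->D; (2,3):dx=+8,dy=-3->D; (2,4):dx=+9,dy=+3->C; (2,5):dx=+3,dy=-8->D
  (2,6):dx=+13,dy=-15->D; (2,7):dx=+4,dy=-2->D; (2,8):dx=+7,dy=-6->D; (2,9):dx=+6,dy=-12->D
  (2,10):dx=+11,dy=-13->D; (3,4):dx=+1,dy=+6->C; (3,5):dx=-5,dy=-5->C; (3,6):dx=+5,dy=-12->D
  (3,7):dx=-4,dy=+1->D; (3,8):dx=-1,dy=-3->C; (3,9):dx=-2,dy=-9->C; (3,10):dx=+3,dy=-10->D
  (4,5):dx=-6,dy=-11->C; (4,6):dx=+4,dy=-18->D; (4,7):dx=-5,dy=-5->C; (4,8):dx=-2,dy=-9->C
  (4,9):dx=-3,dy=-15->C; (4,10):dx=+2,dy=-16->D; (5,6):dx=+10,dy=-7->D; (5,7):dx=+1,dy=+6->C
  (5,8):dx=+4,dy=+2->C; (5,9):dx=+3,dy=-4->D; (5,10):dx=+8,dy=-5->D; (6,7):dx=-9,dy=+13->D
  (6,8):dx=-6,dy=+9->D; (6,9):dx=-7,dy=+3->D; (6,10):dx=-2,dy=+2->D; (7,8):dx=+3,dy=-4->D
  (7,9):dx=+2,dy=-10->D; (7,10):dx=+7,dy=-11->D; (8,9):dx=-1,dy=-6->C; (8,10):dx=+4,dy=-7->D
  (9,10):dx=+5,dy=-1->D
Step 2: C = 17, D = 28, total pairs = 45.
Step 3: tau = (C - D)/(n(n-1)/2) = (17 - 28)/45 = -0.244444.
Step 4: Exact two-sided p-value (enumerate n! = 3628800 permutations of y under H0): p = 0.380720.
Step 5: alpha = 0.1. fail to reject H0.

tau_b = -0.2444 (C=17, D=28), p = 0.380720, fail to reject H0.


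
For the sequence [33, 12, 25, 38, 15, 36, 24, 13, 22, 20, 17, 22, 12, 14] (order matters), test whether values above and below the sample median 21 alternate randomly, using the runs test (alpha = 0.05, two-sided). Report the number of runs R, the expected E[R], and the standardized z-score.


Step 1: Compute median = 21; label A = above, B = below.
Labels in order: ABAABAABABBABB  (n_A = 7, n_B = 7)
Step 2: Count runs R = 10.
Step 3: Under H0 (random ordering), E[R] = 2*n_A*n_B/(n_A+n_B) + 1 = 2*7*7/14 + 1 = 8.0000.
        Var[R] = 2*n_A*n_B*(2*n_A*n_B - n_A - n_B) / ((n_A+n_B)^2 * (n_A+n_B-1)) = 8232/2548 = 3.2308.
        SD[R] = 1.7974.
Step 4: Continuity-corrected z = (R - 0.5 - E[R]) / SD[R] = (10 - 0.5 - 8.0000) / 1.7974 = 0.8345.
Step 5: Two-sided p-value via normal approximation = 2*(1 - Phi(|z|)) = 0.403986.
Step 6: alpha = 0.05. fail to reject H0.

R = 10, z = 0.8345, p = 0.403986, fail to reject H0.


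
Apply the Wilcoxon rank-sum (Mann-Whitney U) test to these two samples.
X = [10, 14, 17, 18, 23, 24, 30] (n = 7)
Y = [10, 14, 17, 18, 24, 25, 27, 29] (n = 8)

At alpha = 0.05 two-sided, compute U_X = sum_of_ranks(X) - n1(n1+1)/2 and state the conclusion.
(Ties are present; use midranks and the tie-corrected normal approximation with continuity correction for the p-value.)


Step 1: Combine and sort all 15 observations; assign midranks.
sorted (value, group): (10,X), (10,Y), (14,X), (14,Y), (17,X), (17,Y), (18,X), (18,Y), (23,X), (24,X), (24,Y), (25,Y), (27,Y), (29,Y), (30,X)
ranks: 10->1.5, 10->1.5, 14->3.5, 14->3.5, 17->5.5, 17->5.5, 18->7.5, 18->7.5, 23->9, 24->10.5, 24->10.5, 25->12, 27->13, 29->14, 30->15
Step 2: Rank sum for X: R1 = 1.5 + 3.5 + 5.5 + 7.5 + 9 + 10.5 + 15 = 52.5.
Step 3: U_X = R1 - n1(n1+1)/2 = 52.5 - 7*8/2 = 52.5 - 28 = 24.5.
       U_Y = n1*n2 - U_X = 56 - 24.5 = 31.5.
Step 4: Ties are present, so use the tie-corrected normal approximation (with continuity correction) for the p-value.
Step 5: p-value = 0.727282; compare to alpha = 0.05. fail to reject H0.

U_X = 24.5, p = 0.727282, fail to reject H0 at alpha = 0.05.


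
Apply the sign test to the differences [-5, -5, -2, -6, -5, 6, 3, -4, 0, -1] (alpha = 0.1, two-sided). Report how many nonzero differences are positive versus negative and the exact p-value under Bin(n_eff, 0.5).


Step 1: Discard zero differences. Original n = 10; n_eff = number of nonzero differences = 9.
Nonzero differences (with sign): -5, -5, -2, -6, -5, +6, +3, -4, -1
Step 2: Count signs: positive = 2, negative = 7.
Step 3: Under H0: P(positive) = 0.5, so the number of positives S ~ Bin(9, 0.5).
Step 4: Two-sided exact p-value = sum of Bin(9,0.5) probabilities at or below the observed probability = 0.179688.
Step 5: alpha = 0.1. fail to reject H0.

n_eff = 9, pos = 2, neg = 7, p = 0.179688, fail to reject H0.


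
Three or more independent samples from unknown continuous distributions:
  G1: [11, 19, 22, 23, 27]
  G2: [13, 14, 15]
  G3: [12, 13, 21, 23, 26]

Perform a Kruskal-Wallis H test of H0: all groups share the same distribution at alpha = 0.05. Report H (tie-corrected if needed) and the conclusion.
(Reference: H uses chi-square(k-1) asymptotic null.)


Step 1: Combine all N = 13 observations and assign midranks.
sorted (value, group, rank): (11,G1,1), (12,G3,2), (13,G2,3.5), (13,G3,3.5), (14,G2,5), (15,G2,6), (19,G1,7), (21,G3,8), (22,G1,9), (23,G1,10.5), (23,G3,10.5), (26,G3,12), (27,G1,13)
Step 2: Sum ranks within each group.
R_1 = 40.5 (n_1 = 5)
R_2 = 14.5 (n_2 = 3)
R_3 = 36 (n_3 = 5)
Step 3: H = 12/(N(N+1)) * sum(R_i^2/n_i) - 3(N+1)
     = 12/(13*14) * (40.5^2/5 + 14.5^2/3 + 36^2/5) - 3*14
     = 0.065934 * 657.333 - 42
     = 1.340659.
Step 4: Ties present; correction factor C = 1 - 12/(13^3 - 13) = 0.994505. Corrected H = 1.340659 / 0.994505 = 1.348066.
Step 5: Under H0, H ~ chi^2(2); p-value = 0.509649.
Step 6: alpha = 0.05. fail to reject H0.

H = 1.3481, df = 2, p = 0.509649, fail to reject H0.


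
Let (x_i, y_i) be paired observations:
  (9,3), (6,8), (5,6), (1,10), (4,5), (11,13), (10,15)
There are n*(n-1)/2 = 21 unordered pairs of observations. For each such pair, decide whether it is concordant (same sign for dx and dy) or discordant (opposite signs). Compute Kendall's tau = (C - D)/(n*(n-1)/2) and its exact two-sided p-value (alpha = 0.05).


Step 1: Enumerate the 21 unordered pairs (i,j) with i<j and classify each by sign(x_j-x_i) * sign(y_j-y_i).
  (1,2):dx=-3,dy=+5->D; (1,3):dx=-4,dy=+3->D; (1,4):dx=-8,dy=+7->D; (1,5):dx=-5,dy=+2->D
  (1,6):dx=+2,dy=+10->C; (1,7):dx=+1,dy=+12->C; (2,3):dx=-1,dy=-2->C; (2,4):dx=-5,dy=+2->D
  (2,5):dx=-2,dy=-3->C; (2,6):dx=+5,dy=+5->C; (2,7):dx=+4,dy=+7->C; (3,4):dx=-4,dy=+4->D
  (3,5):dx=-1,dy=-1->C; (3,6):dx=+6,dy=+7->C; (3,7):dx=+5,dy=+9->C; (4,5):dx=+3,dy=-5->D
  (4,6):dx=+10,dy=+3->C; (4,7):dx=+9,dy=+5->C; (5,6):dx=+7,dy=+8->C; (5,7):dx=+6,dy=+10->C
  (6,7):dx=-1,dy=+2->D
Step 2: C = 13, D = 8, total pairs = 21.
Step 3: tau = (C - D)/(n(n-1)/2) = (13 - 8)/21 = 0.238095.
Step 4: Exact two-sided p-value (enumerate n! = 5040 permutations of y under H0): p = 0.561905.
Step 5: alpha = 0.05. fail to reject H0.

tau_b = 0.2381 (C=13, D=8), p = 0.561905, fail to reject H0.


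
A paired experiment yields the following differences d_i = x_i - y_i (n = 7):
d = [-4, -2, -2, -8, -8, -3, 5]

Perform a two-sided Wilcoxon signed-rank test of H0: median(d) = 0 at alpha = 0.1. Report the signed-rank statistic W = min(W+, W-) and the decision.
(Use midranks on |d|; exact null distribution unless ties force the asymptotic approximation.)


Step 1: Drop any zero differences (none here) and take |d_i|.
|d| = [4, 2, 2, 8, 8, 3, 5]
Step 2: Midrank |d_i| (ties get averaged ranks).
ranks: |4|->4, |2|->1.5, |2|->1.5, |8|->6.5, |8|->6.5, |3|->3, |5|->5
Step 3: Attach original signs; sum ranks with positive sign and with negative sign.
W+ = 5 = 5
W- = 4 + 1.5 + 1.5 + 6.5 + 6.5 + 3 = 23
(Check: W+ + W- = 28 should equal n(n+1)/2 = 28.)
Step 4: Test statistic W = min(W+, W-) = 5.
Step 5: Ties in |d|, so use the tie-corrected normal approximation.
        E[W] = n(n+1)/4 = 7*8/4 = 14.
        Tie groups: |d|=2 (t=2), |d|=8 (t=2); sum(t^3 - t) = 12.
        Var[W] = n(n+1)(2n+1)/24 - sum(t^3-t)/48 = 840/24 - 12/48 = 34.75.
        z = (W - E[W]) / sqrt(Var[W]) = (5 - 14) / 5.8949 = -1.5267.
        Two-sided p = 2*Phi(z) = 0.126826.
Step 6: alpha = 0.1. fail to reject H0.

W+ = 5, W- = 23, W = min = 5, p = 0.126826, fail to reject H0.


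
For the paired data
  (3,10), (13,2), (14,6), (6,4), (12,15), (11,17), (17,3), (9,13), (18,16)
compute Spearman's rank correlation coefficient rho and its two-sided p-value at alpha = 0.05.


Step 1: Rank x and y separately (midranks; no ties here).
rank(x): 3->1, 13->6, 14->7, 6->2, 12->5, 11->4, 17->8, 9->3, 18->9
rank(y): 10->5, 2->1, 6->4, 4->3, 15->7, 17->9, 3->2, 13->6, 16->8
Step 2: d_i = R_x(i) - R_y(i); compute d_i^2.
  (1-5)^2=16, (6-1)^2=25, (7-4)^2=9, (2-3)^2=1, (5-7)^2=4, (4-9)^2=25, (8-2)^2=36, (3-6)^2=9, (9-8)^2=1
sum(d^2) = 126.
Step 3: rho = 1 - 6*126 / (9*(9^2 - 1)) = 1 - 756/720 = -0.050000.
Step 4: Under H0, t = rho * sqrt((n-2)/(1-rho^2)) = -0.1325 ~ t(7).
Step 5: Two-sided p-value from the t-distribution with 7 df = 0.898353.
Step 6: alpha = 0.05. fail to reject H0.

rho = -0.0500, p = 0.898353, fail to reject H0 at alpha = 0.05.


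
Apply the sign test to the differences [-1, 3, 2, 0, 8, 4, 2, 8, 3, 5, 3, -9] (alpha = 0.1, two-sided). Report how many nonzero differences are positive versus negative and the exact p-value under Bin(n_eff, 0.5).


Step 1: Discard zero differences. Original n = 12; n_eff = number of nonzero differences = 11.
Nonzero differences (with sign): -1, +3, +2, +8, +4, +2, +8, +3, +5, +3, -9
Step 2: Count signs: positive = 9, negative = 2.
Step 3: Under H0: P(positive) = 0.5, so the number of positives S ~ Bin(11, 0.5).
Step 4: Two-sided exact p-value = sum of Bin(11,0.5) probabilities at or below the observed probability = 0.065430.
Step 5: alpha = 0.1. reject H0.

n_eff = 11, pos = 9, neg = 2, p = 0.065430, reject H0.


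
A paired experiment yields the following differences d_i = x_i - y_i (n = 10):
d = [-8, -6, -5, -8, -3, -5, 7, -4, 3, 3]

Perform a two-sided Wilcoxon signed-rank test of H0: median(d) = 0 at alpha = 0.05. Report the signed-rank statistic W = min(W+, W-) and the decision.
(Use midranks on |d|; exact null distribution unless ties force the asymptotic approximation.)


Step 1: Drop any zero differences (none here) and take |d_i|.
|d| = [8, 6, 5, 8, 3, 5, 7, 4, 3, 3]
Step 2: Midrank |d_i| (ties get averaged ranks).
ranks: |8|->9.5, |6|->7, |5|->5.5, |8|->9.5, |3|->2, |5|->5.5, |7|->8, |4|->4, |3|->2, |3|->2
Step 3: Attach original signs; sum ranks with positive sign and with negative sign.
W+ = 8 + 2 + 2 = 12
W- = 9.5 + 7 + 5.5 + 9.5 + 2 + 5.5 + 4 = 43
(Check: W+ + W- = 55 should equal n(n+1)/2 = 55.)
Step 4: Test statistic W = min(W+, W-) = 12.
Step 5: Ties in |d|, so use the tie-corrected normal approximation.
        E[W] = n(n+1)/4 = 10*11/4 = 27.5.
        Tie groups: |d|=3 (t=3), |d|=5 (t=2), |d|=8 (t=2); sum(t^3 - t) = 36.
        Var[W] = n(n+1)(2n+1)/24 - sum(t^3-t)/48 = 2310/24 - 36/48 = 95.5.
        z = (W - E[W]) / sqrt(Var[W]) = (12 - 27.5) / 9.7724 = -1.5861.
        Two-sided p = 2*Phi(z) = 0.112717.
Step 6: alpha = 0.05. fail to reject H0.

W+ = 12, W- = 43, W = min = 12, p = 0.112717, fail to reject H0.


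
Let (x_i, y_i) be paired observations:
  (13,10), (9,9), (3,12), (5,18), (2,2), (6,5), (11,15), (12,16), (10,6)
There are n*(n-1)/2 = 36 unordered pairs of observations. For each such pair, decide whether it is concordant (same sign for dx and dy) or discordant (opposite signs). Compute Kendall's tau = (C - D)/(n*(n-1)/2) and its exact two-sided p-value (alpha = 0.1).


Step 1: Enumerate the 36 unordered pairs (i,j) with i<j and classify each by sign(x_j-x_i) * sign(y_j-y_i).
  (1,2):dx=-4,dy=-1->C; (1,3):dx=-10,dy=+2->D; (1,4):dx=-8,dy=+8->D; (1,5):dx=-11,dy=-8->C
  (1,6):dx=-7,dy=-5->C; (1,7):dx=-2,dy=+5->D; (1,8):dx=-1,dy=+6->D; (1,9):dx=-3,dy=-4->C
  (2,3):dx=-6,dy=+3->D; (2,4):dx=-4,dy=+9->D; (2,5):dx=-7,dy=-7->C; (2,6):dx=-3,dy=-4->C
  (2,7):dx=+2,dy=+6->C; (2,8):dx=+3,dy=+7->C; (2,9):dx=+1,dy=-3->D; (3,4):dx=+2,dy=+6->C
  (3,5):dx=-1,dy=-10->C; (3,6):dx=+3,dy=-7->D; (3,7):dx=+8,dy=+3->C; (3,8):dx=+9,dy=+4->C
  (3,9):dx=+7,dy=-6->D; (4,5):dx=-3,dy=-16->C; (4,6):dx=+1,dy=-13->D; (4,7):dx=+6,dy=-3->D
  (4,8):dx=+7,dy=-2->D; (4,9):dx=+5,dy=-12->D; (5,6):dx=+4,dy=+3->C; (5,7):dx=+9,dy=+13->C
  (5,8):dx=+10,dy=+14->C; (5,9):dx=+8,dy=+4->C; (6,7):dx=+5,dy=+10->C; (6,8):dx=+6,dy=+11->C
  (6,9):dx=+4,dy=+1->C; (7,8):dx=+1,dy=+1->C; (7,9):dx=-1,dy=-9->C; (8,9):dx=-2,dy=-10->C
Step 2: C = 23, D = 13, total pairs = 36.
Step 3: tau = (C - D)/(n(n-1)/2) = (23 - 13)/36 = 0.277778.
Step 4: Exact two-sided p-value (enumerate n! = 362880 permutations of y under H0): p = 0.358488.
Step 5: alpha = 0.1. fail to reject H0.

tau_b = 0.2778 (C=23, D=13), p = 0.358488, fail to reject H0.


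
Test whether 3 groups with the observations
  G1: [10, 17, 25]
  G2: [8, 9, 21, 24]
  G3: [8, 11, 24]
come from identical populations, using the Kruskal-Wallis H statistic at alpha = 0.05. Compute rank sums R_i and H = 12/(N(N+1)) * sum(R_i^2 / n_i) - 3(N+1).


Step 1: Combine all N = 10 observations and assign midranks.
sorted (value, group, rank): (8,G2,1.5), (8,G3,1.5), (9,G2,3), (10,G1,4), (11,G3,5), (17,G1,6), (21,G2,7), (24,G2,8.5), (24,G3,8.5), (25,G1,10)
Step 2: Sum ranks within each group.
R_1 = 20 (n_1 = 3)
R_2 = 20 (n_2 = 4)
R_3 = 15 (n_3 = 3)
Step 3: H = 12/(N(N+1)) * sum(R_i^2/n_i) - 3(N+1)
     = 12/(10*11) * (20^2/3 + 20^2/4 + 15^2/3) - 3*11
     = 0.109091 * 308.333 - 33
     = 0.636364.
Step 4: Ties present; correction factor C = 1 - 12/(10^3 - 10) = 0.987879. Corrected H = 0.636364 / 0.987879 = 0.644172.
Step 5: Under H0, H ~ chi^2(2); p-value = 0.724636.
Step 6: alpha = 0.05. fail to reject H0.

H = 0.6442, df = 2, p = 0.724636, fail to reject H0.


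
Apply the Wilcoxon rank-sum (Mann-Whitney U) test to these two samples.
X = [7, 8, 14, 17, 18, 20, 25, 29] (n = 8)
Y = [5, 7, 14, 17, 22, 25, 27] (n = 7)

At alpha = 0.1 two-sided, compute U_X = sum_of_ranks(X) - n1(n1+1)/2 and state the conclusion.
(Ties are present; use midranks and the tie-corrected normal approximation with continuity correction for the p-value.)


Step 1: Combine and sort all 15 observations; assign midranks.
sorted (value, group): (5,Y), (7,X), (7,Y), (8,X), (14,X), (14,Y), (17,X), (17,Y), (18,X), (20,X), (22,Y), (25,X), (25,Y), (27,Y), (29,X)
ranks: 5->1, 7->2.5, 7->2.5, 8->4, 14->5.5, 14->5.5, 17->7.5, 17->7.5, 18->9, 20->10, 22->11, 25->12.5, 25->12.5, 27->14, 29->15
Step 2: Rank sum for X: R1 = 2.5 + 4 + 5.5 + 7.5 + 9 + 10 + 12.5 + 15 = 66.
Step 3: U_X = R1 - n1(n1+1)/2 = 66 - 8*9/2 = 66 - 36 = 30.
       U_Y = n1*n2 - U_X = 56 - 30 = 26.
Step 4: Ties are present, so use the tie-corrected normal approximation (with continuity correction) for the p-value.
Step 5: p-value = 0.861697; compare to alpha = 0.1. fail to reject H0.

U_X = 30, p = 0.861697, fail to reject H0 at alpha = 0.1.
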